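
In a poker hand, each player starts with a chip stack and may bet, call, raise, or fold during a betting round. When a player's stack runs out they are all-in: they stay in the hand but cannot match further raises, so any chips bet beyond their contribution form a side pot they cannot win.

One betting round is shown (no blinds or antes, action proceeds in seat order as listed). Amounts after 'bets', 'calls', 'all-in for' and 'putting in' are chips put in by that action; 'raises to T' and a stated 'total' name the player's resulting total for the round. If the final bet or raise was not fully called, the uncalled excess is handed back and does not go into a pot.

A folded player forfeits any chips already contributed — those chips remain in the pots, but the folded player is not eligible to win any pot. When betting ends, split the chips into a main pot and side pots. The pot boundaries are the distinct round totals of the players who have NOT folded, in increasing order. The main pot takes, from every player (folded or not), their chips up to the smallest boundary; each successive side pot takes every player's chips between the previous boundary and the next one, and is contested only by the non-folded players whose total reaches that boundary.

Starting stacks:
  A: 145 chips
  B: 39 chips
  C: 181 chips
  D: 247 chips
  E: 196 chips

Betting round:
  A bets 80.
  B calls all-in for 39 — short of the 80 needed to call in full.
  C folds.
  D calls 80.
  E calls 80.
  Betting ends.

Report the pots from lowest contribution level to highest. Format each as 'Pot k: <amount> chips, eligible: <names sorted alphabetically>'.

Pot 1: 156 chips, eligible: A, B, D, E
Pot 2: 123 chips, eligible: A, D, E

Derivation:
Contributions: A=80, B=39, D=80, E=80
Folded: C
Pot levels (distinct totals of non-folded players): 39, 80
Layer 1-39: 39 each from A, B, D, E = 39*4 = 156 chips; eligible A, B, D, E
Layer 40-80: 41 each from A, D, E = 41*3 = 123 chips; eligible A, D, E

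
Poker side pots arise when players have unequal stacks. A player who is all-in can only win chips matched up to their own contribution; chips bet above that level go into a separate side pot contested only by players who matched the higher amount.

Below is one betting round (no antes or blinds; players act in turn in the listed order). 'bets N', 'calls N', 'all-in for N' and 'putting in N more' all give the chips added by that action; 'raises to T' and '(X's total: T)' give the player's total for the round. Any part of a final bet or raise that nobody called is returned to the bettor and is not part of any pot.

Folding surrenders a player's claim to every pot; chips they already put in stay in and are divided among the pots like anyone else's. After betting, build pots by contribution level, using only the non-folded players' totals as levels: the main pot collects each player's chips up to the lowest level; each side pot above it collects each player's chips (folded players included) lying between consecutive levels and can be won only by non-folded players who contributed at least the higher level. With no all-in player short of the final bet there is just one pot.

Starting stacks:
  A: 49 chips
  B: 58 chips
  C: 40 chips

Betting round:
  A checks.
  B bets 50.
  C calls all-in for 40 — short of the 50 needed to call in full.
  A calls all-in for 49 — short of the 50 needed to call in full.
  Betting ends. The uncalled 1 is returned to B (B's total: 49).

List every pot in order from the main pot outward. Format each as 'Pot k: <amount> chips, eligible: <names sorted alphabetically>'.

Contributions (after 1 returned to B): A=49, B=49, C=40
Pot levels (distinct totals of non-folded players): 40, 49
Layer 1-40: 40 each from A, B, C = 40*3 = 120 chips; eligible A, B, C
Layer 41-49: 9 each from A, B = 9*2 = 18 chips; eligible A, B

Pot 1: 120 chips, eligible: A, B, C
Pot 2: 18 chips, eligible: A, B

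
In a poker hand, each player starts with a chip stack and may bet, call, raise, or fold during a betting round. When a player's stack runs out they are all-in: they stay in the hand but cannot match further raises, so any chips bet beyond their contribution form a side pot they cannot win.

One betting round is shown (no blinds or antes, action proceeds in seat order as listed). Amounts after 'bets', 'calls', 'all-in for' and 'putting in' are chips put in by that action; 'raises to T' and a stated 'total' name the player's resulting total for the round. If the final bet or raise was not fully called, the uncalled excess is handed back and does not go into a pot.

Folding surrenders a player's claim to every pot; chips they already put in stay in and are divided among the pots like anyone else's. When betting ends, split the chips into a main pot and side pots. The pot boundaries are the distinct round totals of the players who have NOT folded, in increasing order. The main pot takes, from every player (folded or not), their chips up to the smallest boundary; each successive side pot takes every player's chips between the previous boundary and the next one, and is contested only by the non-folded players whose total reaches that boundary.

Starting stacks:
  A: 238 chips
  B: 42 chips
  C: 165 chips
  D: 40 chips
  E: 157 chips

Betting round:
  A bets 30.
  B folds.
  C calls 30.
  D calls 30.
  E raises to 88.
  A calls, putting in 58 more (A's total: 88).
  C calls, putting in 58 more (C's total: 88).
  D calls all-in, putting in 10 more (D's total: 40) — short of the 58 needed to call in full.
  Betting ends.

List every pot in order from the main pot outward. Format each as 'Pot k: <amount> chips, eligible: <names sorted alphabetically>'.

Pot 1: 160 chips, eligible: A, C, D, E
Pot 2: 144 chips, eligible: A, C, E

Derivation:
Contributions: A=88, C=88, D=40, E=88
Folded: B
Pot levels (distinct totals of non-folded players): 40, 88
Layer 1-40: 40 each from A, C, D, E = 40*4 = 160 chips; eligible A, C, D, E
Layer 41-88: 48 each from A, C, E = 48*3 = 144 chips; eligible A, C, E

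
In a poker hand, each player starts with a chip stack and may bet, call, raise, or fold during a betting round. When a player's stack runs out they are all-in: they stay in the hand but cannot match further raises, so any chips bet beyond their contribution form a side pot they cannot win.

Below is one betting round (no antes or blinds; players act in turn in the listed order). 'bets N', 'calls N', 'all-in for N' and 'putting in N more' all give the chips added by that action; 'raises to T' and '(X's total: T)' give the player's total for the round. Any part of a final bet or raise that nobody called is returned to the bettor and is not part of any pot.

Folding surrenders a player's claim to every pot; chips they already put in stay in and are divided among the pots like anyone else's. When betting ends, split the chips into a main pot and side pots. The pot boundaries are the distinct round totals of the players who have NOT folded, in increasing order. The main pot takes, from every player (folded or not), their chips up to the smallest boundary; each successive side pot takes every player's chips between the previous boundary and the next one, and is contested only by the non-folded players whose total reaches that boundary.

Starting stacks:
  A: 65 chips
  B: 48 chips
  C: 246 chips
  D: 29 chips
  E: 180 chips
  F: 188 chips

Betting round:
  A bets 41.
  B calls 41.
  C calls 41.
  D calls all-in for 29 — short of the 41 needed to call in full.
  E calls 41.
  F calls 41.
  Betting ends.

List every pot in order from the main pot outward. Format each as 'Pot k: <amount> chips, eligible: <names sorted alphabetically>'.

Contributions: A=41, B=41, C=41, D=29, E=41, F=41
Pot levels (distinct totals of non-folded players): 29, 41
Layer 1-29: 29 each from A, B, C, D, E, F = 29*6 = 174 chips; eligible A, B, C, D, E, F
Layer 30-41: 12 each from A, B, C, E, F = 12*5 = 60 chips; eligible A, B, C, E, F

Pot 1: 174 chips, eligible: A, B, C, D, E, F
Pot 2: 60 chips, eligible: A, B, C, E, F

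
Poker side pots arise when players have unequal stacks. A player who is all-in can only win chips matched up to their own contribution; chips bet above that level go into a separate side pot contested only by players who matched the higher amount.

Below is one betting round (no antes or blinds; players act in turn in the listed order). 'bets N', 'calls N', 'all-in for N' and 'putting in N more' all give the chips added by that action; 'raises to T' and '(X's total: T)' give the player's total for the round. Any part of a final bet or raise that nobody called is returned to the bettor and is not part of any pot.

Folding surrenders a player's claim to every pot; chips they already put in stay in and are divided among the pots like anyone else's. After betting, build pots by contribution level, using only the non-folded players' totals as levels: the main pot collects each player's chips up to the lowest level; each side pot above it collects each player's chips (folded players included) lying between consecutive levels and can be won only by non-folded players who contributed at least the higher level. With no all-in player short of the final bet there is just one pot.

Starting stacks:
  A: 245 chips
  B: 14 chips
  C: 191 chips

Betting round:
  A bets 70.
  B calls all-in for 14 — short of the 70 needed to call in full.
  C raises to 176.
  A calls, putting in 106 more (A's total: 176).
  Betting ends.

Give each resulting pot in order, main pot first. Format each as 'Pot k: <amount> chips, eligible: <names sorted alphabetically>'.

Pot 1: 42 chips, eligible: A, B, C
Pot 2: 324 chips, eligible: A, C

Derivation:
Contributions: A=176, B=14, C=176
Pot levels (distinct totals of non-folded players): 14, 176
Layer 1-14: 14 each from A, B, C = 14*3 = 42 chips; eligible A, B, C
Layer 15-176: 162 each from A, C = 162*2 = 324 chips; eligible A, C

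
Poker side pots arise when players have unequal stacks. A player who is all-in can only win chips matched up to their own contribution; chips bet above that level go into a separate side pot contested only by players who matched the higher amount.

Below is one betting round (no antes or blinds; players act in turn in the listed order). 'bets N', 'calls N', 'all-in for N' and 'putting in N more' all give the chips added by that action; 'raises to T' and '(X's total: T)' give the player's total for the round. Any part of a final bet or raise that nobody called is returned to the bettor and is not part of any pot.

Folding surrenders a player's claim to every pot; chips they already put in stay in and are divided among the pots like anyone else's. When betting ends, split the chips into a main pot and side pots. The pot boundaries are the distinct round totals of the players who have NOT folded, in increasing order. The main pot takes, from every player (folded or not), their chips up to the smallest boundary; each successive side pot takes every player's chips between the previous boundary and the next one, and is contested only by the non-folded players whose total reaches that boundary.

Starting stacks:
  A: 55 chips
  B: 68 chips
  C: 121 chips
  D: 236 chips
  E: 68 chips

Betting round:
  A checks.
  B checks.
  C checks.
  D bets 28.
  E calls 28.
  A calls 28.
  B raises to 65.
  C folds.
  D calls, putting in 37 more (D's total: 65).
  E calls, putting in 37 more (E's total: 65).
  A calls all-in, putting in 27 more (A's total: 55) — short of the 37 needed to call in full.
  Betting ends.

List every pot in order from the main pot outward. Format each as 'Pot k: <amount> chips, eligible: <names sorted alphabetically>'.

Contributions: A=55, B=65, D=65, E=65
Folded: C
Pot levels (distinct totals of non-folded players): 55, 65
Layer 1-55: 55 each from A, B, D, E = 55*4 = 220 chips; eligible A, B, D, E
Layer 56-65: 10 each from B, D, E = 10*3 = 30 chips; eligible B, D, E

Pot 1: 220 chips, eligible: A, B, D, E
Pot 2: 30 chips, eligible: B, D, E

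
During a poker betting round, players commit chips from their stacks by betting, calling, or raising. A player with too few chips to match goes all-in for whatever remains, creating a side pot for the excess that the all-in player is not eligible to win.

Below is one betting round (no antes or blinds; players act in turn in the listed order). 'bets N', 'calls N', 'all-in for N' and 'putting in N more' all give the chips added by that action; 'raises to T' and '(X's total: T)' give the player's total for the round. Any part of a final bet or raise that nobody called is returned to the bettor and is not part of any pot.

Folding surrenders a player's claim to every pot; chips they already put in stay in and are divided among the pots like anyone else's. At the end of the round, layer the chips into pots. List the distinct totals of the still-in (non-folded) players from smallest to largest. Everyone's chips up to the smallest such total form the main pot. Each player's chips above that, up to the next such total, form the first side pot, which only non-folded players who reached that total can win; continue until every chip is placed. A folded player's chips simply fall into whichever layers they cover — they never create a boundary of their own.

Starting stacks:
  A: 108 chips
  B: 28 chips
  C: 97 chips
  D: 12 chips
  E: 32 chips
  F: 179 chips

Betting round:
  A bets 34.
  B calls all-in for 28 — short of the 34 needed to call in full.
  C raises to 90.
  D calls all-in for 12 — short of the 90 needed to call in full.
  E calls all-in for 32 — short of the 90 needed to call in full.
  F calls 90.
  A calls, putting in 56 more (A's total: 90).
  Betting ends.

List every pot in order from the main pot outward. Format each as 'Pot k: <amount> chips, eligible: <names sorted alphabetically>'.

Contributions: A=90, B=28, C=90, D=12, E=32, F=90
Pot levels (distinct totals of non-folded players): 12, 28, 32, 90
Layer 1-12: 12 each from A, B, C, D, E, F = 12*6 = 72 chips; eligible A, B, C, D, E, F
Layer 13-28: 16 each from A, B, C, E, F = 16*5 = 80 chips; eligible A, B, C, E, F
Layer 29-32: 4 each from A, C, E, F = 4*4 = 16 chips; eligible A, C, E, F
Layer 33-90: 58 each from A, C, F = 58*3 = 174 chips; eligible A, C, F

Pot 1: 72 chips, eligible: A, B, C, D, E, F
Pot 2: 80 chips, eligible: A, B, C, E, F
Pot 3: 16 chips, eligible: A, C, E, F
Pot 4: 174 chips, eligible: A, C, F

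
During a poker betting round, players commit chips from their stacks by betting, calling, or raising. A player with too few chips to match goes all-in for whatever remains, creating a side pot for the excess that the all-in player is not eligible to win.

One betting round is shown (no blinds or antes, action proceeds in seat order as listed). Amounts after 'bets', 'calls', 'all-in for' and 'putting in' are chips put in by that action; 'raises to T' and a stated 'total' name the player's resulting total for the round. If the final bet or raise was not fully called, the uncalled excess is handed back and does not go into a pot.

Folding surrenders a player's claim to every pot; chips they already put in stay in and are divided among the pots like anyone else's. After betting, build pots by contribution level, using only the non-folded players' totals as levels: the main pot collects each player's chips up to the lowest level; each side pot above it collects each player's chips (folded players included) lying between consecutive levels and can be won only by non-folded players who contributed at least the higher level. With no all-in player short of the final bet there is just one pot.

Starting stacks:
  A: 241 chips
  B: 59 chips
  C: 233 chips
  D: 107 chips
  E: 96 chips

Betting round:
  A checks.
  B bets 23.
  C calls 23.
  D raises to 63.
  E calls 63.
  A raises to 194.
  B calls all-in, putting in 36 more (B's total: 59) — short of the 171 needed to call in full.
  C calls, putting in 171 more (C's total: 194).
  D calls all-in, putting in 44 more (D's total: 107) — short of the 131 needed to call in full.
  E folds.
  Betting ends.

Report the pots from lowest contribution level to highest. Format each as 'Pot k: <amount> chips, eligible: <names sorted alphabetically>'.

Pot 1: 295 chips, eligible: A, B, C, D
Pot 2: 148 chips, eligible: A, C, D
Pot 3: 174 chips, eligible: A, C

Derivation:
Contributions: A=194, B=59, C=194, D=107, E=63
Folded: E
Pot levels (distinct totals of non-folded players): 59, 107, 194
Layer 1-59: 59 each from A, B, C, D, E = 59*5 = 295 chips; eligible A, B, C, D
Layer 60-107: A 48 + C 48 + D 48 + E 4 = 148 chips; eligible A, C, D
Layer 108-194: 87 each from A, C = 87*2 = 174 chips; eligible A, C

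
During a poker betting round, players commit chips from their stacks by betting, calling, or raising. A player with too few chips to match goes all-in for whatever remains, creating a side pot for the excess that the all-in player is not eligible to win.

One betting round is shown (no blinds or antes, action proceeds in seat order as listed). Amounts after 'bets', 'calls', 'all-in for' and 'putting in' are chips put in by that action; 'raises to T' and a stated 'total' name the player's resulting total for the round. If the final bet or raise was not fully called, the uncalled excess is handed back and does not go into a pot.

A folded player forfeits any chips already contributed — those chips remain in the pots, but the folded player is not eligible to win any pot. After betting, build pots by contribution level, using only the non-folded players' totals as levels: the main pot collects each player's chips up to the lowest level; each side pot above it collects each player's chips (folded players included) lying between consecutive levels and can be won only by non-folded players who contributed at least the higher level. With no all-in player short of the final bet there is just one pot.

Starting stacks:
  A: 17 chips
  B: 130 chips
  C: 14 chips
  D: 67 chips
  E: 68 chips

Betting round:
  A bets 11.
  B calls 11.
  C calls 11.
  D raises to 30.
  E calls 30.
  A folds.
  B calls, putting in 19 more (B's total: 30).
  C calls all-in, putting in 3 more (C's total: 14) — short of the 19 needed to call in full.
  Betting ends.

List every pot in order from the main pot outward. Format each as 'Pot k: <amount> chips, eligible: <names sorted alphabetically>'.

Pot 1: 67 chips, eligible: B, C, D, E
Pot 2: 48 chips, eligible: B, D, E

Derivation:
Contributions: A=11, B=30, C=14, D=30, E=30
Folded: A
Pot levels (distinct totals of non-folded players): 14, 30
Layer 1-14: A 11 + B 14 + C 14 + D 14 + E 14 = 67 chips; eligible B, C, D, E
Layer 15-30: 16 each from B, D, E = 16*3 = 48 chips; eligible B, D, E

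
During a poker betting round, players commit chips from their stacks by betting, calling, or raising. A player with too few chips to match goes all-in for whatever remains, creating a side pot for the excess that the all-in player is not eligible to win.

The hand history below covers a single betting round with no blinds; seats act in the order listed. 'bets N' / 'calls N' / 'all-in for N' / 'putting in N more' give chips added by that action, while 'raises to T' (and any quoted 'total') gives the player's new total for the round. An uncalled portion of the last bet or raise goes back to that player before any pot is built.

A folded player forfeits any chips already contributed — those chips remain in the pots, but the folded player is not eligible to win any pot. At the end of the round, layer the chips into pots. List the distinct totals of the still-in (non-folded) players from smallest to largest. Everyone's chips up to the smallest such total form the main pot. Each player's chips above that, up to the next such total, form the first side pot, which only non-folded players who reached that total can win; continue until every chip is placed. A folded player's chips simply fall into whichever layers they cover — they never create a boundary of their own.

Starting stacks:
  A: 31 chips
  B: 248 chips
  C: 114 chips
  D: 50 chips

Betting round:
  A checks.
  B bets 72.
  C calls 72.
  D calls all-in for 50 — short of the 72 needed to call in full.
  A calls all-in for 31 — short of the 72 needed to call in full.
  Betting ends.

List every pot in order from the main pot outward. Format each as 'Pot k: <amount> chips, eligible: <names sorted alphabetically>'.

Contributions: A=31, B=72, C=72, D=50
Pot levels (distinct totals of non-folded players): 31, 50, 72
Layer 1-31: 31 each from A, B, C, D = 31*4 = 124 chips; eligible A, B, C, D
Layer 32-50: 19 each from B, C, D = 19*3 = 57 chips; eligible B, C, D
Layer 51-72: 22 each from B, C = 22*2 = 44 chips; eligible B, C

Pot 1: 124 chips, eligible: A, B, C, D
Pot 2: 57 chips, eligible: B, C, D
Pot 3: 44 chips, eligible: B, C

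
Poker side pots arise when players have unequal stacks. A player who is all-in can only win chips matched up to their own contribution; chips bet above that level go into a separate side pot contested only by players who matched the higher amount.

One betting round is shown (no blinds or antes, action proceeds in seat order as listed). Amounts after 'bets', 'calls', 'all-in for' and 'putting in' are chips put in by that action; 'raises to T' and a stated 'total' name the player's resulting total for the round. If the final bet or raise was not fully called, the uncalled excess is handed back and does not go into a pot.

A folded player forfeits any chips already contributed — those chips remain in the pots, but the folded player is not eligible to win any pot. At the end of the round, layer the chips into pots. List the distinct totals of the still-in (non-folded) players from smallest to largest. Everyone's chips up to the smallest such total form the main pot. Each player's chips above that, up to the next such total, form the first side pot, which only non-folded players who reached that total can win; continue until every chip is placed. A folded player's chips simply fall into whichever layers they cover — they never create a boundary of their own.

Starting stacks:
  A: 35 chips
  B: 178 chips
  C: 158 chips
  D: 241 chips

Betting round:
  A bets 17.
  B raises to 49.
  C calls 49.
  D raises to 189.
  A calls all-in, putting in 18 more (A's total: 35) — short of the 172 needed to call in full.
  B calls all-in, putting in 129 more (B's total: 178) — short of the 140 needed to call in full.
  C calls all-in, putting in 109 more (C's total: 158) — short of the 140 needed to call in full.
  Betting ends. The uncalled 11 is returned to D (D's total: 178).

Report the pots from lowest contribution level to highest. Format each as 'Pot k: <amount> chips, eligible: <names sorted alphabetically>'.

Pot 1: 140 chips, eligible: A, B, C, D
Pot 2: 369 chips, eligible: B, C, D
Pot 3: 40 chips, eligible: B, D

Derivation:
Contributions (after 11 returned to D): A=35, B=178, C=158, D=178
Pot levels (distinct totals of non-folded players): 35, 158, 178
Layer 1-35: 35 each from A, B, C, D = 35*4 = 140 chips; eligible A, B, C, D
Layer 36-158: 123 each from B, C, D = 123*3 = 369 chips; eligible B, C, D
Layer 159-178: 20 each from B, D = 20*2 = 40 chips; eligible B, D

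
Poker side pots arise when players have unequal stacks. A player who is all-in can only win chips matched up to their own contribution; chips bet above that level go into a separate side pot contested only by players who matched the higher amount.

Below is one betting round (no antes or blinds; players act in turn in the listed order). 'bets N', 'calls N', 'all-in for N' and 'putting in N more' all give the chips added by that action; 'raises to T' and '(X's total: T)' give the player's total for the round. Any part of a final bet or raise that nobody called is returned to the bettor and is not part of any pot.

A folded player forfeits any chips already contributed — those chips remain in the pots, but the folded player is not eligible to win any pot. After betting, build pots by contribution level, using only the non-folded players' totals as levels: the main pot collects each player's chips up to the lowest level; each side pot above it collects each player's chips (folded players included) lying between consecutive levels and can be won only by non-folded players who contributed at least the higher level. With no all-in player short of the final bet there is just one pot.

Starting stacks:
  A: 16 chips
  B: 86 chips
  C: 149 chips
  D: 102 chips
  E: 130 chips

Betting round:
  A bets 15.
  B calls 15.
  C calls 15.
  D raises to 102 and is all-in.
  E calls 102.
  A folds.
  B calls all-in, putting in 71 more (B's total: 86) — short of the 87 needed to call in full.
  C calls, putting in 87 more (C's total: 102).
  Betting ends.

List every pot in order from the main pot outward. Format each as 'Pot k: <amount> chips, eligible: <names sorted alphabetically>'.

Pot 1: 359 chips, eligible: B, C, D, E
Pot 2: 48 chips, eligible: C, D, E

Derivation:
Contributions: A=15, B=86, C=102, D=102, E=102
Folded: A
Pot levels (distinct totals of non-folded players): 86, 102
Layer 1-86: A 15 + B 86 + C 86 + D 86 + E 86 = 359 chips; eligible B, C, D, E
Layer 87-102: 16 each from C, D, E = 16*3 = 48 chips; eligible C, D, E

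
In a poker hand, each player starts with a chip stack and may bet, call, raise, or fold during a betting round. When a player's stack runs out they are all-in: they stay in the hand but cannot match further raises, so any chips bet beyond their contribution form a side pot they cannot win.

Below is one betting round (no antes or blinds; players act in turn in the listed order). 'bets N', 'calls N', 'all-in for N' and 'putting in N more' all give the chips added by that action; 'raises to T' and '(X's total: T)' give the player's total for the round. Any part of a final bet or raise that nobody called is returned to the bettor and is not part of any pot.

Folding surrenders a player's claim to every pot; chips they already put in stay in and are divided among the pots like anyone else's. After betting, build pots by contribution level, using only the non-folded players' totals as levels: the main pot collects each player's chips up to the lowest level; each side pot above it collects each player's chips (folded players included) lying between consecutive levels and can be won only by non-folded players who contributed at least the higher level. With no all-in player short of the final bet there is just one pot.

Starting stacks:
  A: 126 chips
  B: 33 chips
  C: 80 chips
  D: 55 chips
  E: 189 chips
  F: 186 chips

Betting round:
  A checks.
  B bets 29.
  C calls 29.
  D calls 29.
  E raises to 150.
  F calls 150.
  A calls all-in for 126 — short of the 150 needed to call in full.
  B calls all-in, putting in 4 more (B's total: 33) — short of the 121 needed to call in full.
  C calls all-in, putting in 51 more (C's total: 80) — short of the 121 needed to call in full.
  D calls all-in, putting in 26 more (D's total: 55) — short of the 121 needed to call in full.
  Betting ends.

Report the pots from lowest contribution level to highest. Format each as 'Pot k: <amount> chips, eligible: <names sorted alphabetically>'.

Pot 1: 198 chips, eligible: A, B, C, D, E, F
Pot 2: 110 chips, eligible: A, C, D, E, F
Pot 3: 100 chips, eligible: A, C, E, F
Pot 4: 138 chips, eligible: A, E, F
Pot 5: 48 chips, eligible: E, F

Derivation:
Contributions: A=126, B=33, C=80, D=55, E=150, F=150
Pot levels (distinct totals of non-folded players): 33, 55, 80, 126, 150
Layer 1-33: 33 each from A, B, C, D, E, F = 33*6 = 198 chips; eligible A, B, C, D, E, F
Layer 34-55: 22 each from A, C, D, E, F = 22*5 = 110 chips; eligible A, C, D, E, F
Layer 56-80: 25 each from A, C, E, F = 25*4 = 100 chips; eligible A, C, E, F
Layer 81-126: 46 each from A, E, F = 46*3 = 138 chips; eligible A, E, F
Layer 127-150: 24 each from E, F = 24*2 = 48 chips; eligible E, F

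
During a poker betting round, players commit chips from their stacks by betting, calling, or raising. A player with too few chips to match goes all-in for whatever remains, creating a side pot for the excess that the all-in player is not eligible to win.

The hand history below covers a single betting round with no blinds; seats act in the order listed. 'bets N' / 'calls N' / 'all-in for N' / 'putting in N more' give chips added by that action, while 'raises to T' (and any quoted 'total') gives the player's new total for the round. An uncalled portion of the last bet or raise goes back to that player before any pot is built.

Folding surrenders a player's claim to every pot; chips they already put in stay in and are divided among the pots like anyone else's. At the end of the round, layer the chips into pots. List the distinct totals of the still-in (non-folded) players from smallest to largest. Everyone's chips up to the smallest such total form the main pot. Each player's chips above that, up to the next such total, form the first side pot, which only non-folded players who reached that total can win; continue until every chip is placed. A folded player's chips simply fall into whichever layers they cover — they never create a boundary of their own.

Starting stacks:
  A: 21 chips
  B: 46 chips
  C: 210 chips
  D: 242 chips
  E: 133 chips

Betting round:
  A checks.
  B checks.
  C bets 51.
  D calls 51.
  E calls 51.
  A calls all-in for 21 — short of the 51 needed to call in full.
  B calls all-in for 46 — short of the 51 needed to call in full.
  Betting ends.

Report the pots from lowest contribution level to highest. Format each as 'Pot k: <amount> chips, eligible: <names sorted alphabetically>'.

Pot 1: 105 chips, eligible: A, B, C, D, E
Pot 2: 100 chips, eligible: B, C, D, E
Pot 3: 15 chips, eligible: C, D, E

Derivation:
Contributions: A=21, B=46, C=51, D=51, E=51
Pot levels (distinct totals of non-folded players): 21, 46, 51
Layer 1-21: 21 each from A, B, C, D, E = 21*5 = 105 chips; eligible A, B, C, D, E
Layer 22-46: 25 each from B, C, D, E = 25*4 = 100 chips; eligible B, C, D, E
Layer 47-51: 5 each from C, D, E = 5*3 = 15 chips; eligible C, D, E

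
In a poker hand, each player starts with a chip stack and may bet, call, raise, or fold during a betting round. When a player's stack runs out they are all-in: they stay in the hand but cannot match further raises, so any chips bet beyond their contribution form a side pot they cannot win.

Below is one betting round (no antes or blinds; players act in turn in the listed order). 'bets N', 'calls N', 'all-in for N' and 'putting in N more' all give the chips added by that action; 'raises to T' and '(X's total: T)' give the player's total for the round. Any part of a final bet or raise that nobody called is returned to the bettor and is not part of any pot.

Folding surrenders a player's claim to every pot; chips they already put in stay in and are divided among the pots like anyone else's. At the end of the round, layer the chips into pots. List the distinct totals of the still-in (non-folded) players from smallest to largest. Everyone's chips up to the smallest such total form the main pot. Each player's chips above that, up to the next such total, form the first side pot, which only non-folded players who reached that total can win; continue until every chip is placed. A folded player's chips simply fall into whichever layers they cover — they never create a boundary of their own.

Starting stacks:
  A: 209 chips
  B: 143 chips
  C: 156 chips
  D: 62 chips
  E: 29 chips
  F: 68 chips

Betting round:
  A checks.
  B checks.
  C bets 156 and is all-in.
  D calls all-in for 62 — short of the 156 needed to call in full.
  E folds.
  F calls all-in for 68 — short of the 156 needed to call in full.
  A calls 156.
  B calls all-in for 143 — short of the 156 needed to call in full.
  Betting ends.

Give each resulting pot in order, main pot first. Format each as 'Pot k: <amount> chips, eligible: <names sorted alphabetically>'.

Pot 1: 310 chips, eligible: A, B, C, D, F
Pot 2: 24 chips, eligible: A, B, C, F
Pot 3: 225 chips, eligible: A, B, C
Pot 4: 26 chips, eligible: A, C

Derivation:
Contributions: A=156, B=143, C=156, D=62, F=68
Folded: E
Pot levels (distinct totals of non-folded players): 62, 68, 143, 156
Layer 1-62: 62 each from A, B, C, D, F = 62*5 = 310 chips; eligible A, B, C, D, F
Layer 63-68: 6 each from A, B, C, F = 6*4 = 24 chips; eligible A, B, C, F
Layer 69-143: 75 each from A, B, C = 75*3 = 225 chips; eligible A, B, C
Layer 144-156: 13 each from A, C = 13*2 = 26 chips; eligible A, C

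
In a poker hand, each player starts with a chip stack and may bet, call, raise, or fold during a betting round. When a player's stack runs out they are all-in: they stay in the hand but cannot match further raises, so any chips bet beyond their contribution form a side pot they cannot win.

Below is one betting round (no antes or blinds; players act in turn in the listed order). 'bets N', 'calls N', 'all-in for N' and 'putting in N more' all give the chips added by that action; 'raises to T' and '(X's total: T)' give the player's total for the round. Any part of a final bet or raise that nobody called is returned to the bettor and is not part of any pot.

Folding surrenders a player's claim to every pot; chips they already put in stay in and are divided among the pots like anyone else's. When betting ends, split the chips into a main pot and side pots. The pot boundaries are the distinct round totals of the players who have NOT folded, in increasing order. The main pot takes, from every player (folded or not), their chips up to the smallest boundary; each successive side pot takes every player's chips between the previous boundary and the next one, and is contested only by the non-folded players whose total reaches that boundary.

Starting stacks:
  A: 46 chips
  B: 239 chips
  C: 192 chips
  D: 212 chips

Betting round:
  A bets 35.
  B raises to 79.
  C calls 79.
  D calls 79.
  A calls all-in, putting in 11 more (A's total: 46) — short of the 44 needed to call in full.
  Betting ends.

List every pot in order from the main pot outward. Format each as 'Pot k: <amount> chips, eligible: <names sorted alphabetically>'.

Contributions: A=46, B=79, C=79, D=79
Pot levels (distinct totals of non-folded players): 46, 79
Layer 1-46: 46 each from A, B, C, D = 46*4 = 184 chips; eligible A, B, C, D
Layer 47-79: 33 each from B, C, D = 33*3 = 99 chips; eligible B, C, D

Pot 1: 184 chips, eligible: A, B, C, D
Pot 2: 99 chips, eligible: B, C, D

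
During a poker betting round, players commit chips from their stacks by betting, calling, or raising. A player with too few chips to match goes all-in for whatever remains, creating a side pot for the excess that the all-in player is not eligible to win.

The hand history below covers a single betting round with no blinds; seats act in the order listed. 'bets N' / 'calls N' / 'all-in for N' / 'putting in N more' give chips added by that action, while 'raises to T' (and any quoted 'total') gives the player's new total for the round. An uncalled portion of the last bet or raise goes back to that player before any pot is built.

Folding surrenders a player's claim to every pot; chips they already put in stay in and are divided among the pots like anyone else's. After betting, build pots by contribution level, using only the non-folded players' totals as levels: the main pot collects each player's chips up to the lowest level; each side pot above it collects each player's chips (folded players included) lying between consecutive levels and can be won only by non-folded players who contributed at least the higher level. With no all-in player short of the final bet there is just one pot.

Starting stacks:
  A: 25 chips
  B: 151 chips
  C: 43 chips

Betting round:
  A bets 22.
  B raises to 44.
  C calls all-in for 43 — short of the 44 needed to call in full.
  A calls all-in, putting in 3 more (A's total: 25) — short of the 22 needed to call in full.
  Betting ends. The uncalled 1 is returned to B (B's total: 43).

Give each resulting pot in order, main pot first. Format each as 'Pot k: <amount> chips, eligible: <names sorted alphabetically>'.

Contributions (after 1 returned to B): A=25, B=43, C=43
Pot levels (distinct totals of non-folded players): 25, 43
Layer 1-25: 25 each from A, B, C = 25*3 = 75 chips; eligible A, B, C
Layer 26-43: 18 each from B, C = 18*2 = 36 chips; eligible B, C

Pot 1: 75 chips, eligible: A, B, C
Pot 2: 36 chips, eligible: B, C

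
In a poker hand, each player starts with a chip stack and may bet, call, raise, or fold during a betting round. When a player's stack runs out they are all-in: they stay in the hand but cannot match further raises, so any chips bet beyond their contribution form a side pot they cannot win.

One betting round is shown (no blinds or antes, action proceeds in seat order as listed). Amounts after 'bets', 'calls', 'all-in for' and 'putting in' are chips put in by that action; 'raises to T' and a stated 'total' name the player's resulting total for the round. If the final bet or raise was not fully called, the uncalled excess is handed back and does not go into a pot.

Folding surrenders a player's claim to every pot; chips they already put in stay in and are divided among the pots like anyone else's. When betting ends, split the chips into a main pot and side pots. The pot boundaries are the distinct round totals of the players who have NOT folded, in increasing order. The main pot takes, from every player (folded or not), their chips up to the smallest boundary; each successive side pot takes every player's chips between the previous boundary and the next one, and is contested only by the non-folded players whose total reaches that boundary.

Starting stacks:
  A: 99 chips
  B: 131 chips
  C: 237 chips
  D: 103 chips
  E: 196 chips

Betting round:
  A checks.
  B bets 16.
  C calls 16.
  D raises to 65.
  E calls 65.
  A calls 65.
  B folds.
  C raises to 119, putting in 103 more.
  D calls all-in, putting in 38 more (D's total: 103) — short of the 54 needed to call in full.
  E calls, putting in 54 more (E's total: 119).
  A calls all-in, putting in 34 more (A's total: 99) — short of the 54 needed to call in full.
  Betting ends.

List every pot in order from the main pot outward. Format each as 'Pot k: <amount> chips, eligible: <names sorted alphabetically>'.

Pot 1: 412 chips, eligible: A, C, D, E
Pot 2: 12 chips, eligible: C, D, E
Pot 3: 32 chips, eligible: C, E

Derivation:
Contributions: A=99, B=16, C=119, D=103, E=119
Folded: B
Pot levels (distinct totals of non-folded players): 99, 103, 119
Layer 1-99: A 99 + B 16 + C 99 + D 99 + E 99 = 412 chips; eligible A, C, D, E
Layer 100-103: 4 each from C, D, E = 4*3 = 12 chips; eligible C, D, E
Layer 104-119: 16 each from C, E = 16*2 = 32 chips; eligible C, E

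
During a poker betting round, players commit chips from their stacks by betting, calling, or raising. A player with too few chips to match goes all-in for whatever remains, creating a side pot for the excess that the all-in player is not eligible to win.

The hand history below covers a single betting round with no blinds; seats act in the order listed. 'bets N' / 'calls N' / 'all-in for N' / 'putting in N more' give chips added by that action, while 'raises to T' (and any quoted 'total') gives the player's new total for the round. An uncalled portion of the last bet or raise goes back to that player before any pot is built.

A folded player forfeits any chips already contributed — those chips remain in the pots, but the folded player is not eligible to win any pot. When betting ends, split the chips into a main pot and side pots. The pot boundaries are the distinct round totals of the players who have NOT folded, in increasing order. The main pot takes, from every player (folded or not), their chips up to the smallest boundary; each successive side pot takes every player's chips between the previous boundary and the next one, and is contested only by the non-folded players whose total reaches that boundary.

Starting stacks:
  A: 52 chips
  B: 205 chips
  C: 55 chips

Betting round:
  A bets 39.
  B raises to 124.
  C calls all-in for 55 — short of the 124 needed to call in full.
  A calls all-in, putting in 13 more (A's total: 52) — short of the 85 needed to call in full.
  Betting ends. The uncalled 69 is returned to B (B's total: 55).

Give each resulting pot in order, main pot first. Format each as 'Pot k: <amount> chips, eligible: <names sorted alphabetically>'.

Contributions (after 69 returned to B): A=52, B=55, C=55
Pot levels (distinct totals of non-folded players): 52, 55
Layer 1-52: 52 each from A, B, C = 52*3 = 156 chips; eligible A, B, C
Layer 53-55: 3 each from B, C = 3*2 = 6 chips; eligible B, C

Pot 1: 156 chips, eligible: A, B, C
Pot 2: 6 chips, eligible: B, C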